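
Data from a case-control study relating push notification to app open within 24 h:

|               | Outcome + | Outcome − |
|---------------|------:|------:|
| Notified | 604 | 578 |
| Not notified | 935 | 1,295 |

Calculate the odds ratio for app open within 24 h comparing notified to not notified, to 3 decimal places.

1.447

Cells: a = 604, b = 578, c = 935, d = 1295.
OR = (a·d)/(b·c) = (604 × 1295) / (578 × 935) = 782180 / 540430 = 1.44733
The odds of app open within 24 h are about 1.45 times as high in the notified group.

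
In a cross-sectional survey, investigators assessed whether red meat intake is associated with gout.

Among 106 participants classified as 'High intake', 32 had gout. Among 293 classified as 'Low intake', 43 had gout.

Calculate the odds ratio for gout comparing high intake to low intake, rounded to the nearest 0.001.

2.514

From the description: a = 32, b = 74, c = 43, d = 250.
OR = (a·d)/(b·c) = (32 × 250) / (74 × 43) = 8000 / 3182 = 2.51414
The odds of gout are about 2.51 times as high in the high intake group.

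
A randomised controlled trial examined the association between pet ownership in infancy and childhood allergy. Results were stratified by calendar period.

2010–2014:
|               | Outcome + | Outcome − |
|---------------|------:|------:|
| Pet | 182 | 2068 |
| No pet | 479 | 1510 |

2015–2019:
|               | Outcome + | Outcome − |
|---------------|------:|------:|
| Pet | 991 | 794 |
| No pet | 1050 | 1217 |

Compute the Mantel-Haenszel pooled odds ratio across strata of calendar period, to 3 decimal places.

OR_MH = Σ(aᵢdᵢ/nᵢ) / Σ(bᵢcᵢ/nᵢ), where nᵢ is the stratum total.
Stratum 1 (2010–2014): n = 4239; a·d/n = 182·1510/4239 = 64.8313; b·c/n = 2068·479/4239 = 233.6806
Stratum 2 (2015–2019): n = 4052; a·d/n = 991·1217/4052 = 297.6424; b·c/n = 794·1050/4052 = 205.7502
OR_MH = (64.8313 + 297.6424) / (233.6806 + 205.7502) = 362.4737 / 439.4308 = 0.82487

0.825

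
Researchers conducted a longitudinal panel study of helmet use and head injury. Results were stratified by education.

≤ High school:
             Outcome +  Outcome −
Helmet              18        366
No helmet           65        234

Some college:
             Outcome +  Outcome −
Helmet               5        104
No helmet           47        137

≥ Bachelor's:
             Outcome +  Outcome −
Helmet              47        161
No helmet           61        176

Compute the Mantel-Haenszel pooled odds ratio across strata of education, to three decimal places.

OR_MH = Σ(aᵢdᵢ/nᵢ) / Σ(bᵢcᵢ/nᵢ), where nᵢ is the stratum total.
Stratum 1 (≤ High school): n = 683; a·d/n = 18·234/683 = 6.1669; b·c/n = 366·65/683 = 34.8316
Stratum 2 (Some college): n = 293; a·d/n = 5·137/293 = 2.3379; b·c/n = 104·47/293 = 16.6826
Stratum 3 (≥ Bachelor's): n = 445; a·d/n = 47·176/445 = 18.5888; b·c/n = 161·61/445 = 22.0697
OR_MH = (6.1669 + 2.3379 + 18.5888) / (34.8316 + 16.6826 + 22.0697) = 27.0936 / 73.5839 = 0.36820

0.368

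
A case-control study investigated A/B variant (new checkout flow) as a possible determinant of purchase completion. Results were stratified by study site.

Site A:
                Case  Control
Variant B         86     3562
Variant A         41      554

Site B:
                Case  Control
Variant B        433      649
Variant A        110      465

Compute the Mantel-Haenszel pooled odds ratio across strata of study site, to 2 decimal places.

OR_MH = Σ(aᵢdᵢ/nᵢ) / Σ(bᵢcᵢ/nᵢ), where nᵢ is the stratum total.
Stratum 1 (Site A): n = 4243; a·d/n = 86·554/4243 = 11.2288; b·c/n = 3562·41/4243 = 34.4195
Stratum 2 (Site B): n = 1657; a·d/n = 433·465/1657 = 121.5118; b·c/n = 649·110/1657 = 43.0839
OR_MH = (11.2288 + 121.5118) / (34.4195 + 43.0839) = 132.7406 / 77.5034 = 1.71271

1.71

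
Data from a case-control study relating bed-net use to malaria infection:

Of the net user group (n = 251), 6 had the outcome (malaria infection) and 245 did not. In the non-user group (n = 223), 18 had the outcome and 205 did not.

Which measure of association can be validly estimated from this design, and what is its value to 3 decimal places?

From the description: a = 6, b = 245, c = 18, d = 205.
This is a case-control study: participants were sampled on outcome status, so risks in the source population cannot be estimated directly — relative risk is not valid here. The odds ratio is the appropriate measure.
OR = (a·d)/(b·c) = (6 × 205) / (245 × 18) = 1230 / 4410 = 0.27891

0.279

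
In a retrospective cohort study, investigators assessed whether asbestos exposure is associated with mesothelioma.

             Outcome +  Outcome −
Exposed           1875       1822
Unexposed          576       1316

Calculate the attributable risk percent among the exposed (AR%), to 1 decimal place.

40.0

Cells: a = 1875, b = 1822, c = 576, d = 1316.
Risk in exposed = 1875/3697 = 0.50717; risk in unexposed = 576/1892 = 0.30444.
RR = 0.50717/0.30444 = 1.66591
AR% = (RR − 1)/RR × 100 = (1.66591 − 1)/1.66591 × 100 = 39.9726%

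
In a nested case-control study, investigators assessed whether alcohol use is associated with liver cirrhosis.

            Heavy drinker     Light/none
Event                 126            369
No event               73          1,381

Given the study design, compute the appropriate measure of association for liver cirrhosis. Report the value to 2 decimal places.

Reading the table with exposure as columns: a = 126 (Heavy drinker, case), b = 73 (Heavy drinker, non-case), c = 369 (Light/none, case), d = 1381.
This is a nested case-control study: participants were sampled on outcome status, so risks in the source population cannot be estimated directly — relative risk is not valid here. The odds ratio is the appropriate measure.
OR = (a·d)/(b·c) = (126 × 1381) / (73 × 369) = 174006 / 26937 = 6.45974

6.46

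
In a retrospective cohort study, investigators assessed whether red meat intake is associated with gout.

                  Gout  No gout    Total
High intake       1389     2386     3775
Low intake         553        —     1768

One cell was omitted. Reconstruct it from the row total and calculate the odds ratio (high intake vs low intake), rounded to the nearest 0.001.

1.279

The missing cell is in the unexposed row: 1768 − 553 = 1215.
So a = 1389, b = 2386, c = 553, d = 1215.
OR = (a·d)/(b·c) = (1389 × 1215) / (2386 × 553) = 1687635 / 1319458 = 1.27904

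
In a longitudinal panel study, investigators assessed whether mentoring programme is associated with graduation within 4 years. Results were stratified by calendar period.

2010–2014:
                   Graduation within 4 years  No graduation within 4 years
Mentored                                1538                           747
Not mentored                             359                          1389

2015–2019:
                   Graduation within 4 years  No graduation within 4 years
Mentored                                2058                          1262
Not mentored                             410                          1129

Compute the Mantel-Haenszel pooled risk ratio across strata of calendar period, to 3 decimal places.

RR_MH = Σ(aᵢ·n₀ᵢ/nᵢ) / Σ(cᵢ·n₁ᵢ/nᵢ), with n₁ᵢ = aᵢ+bᵢ (exposed), n₀ᵢ = cᵢ+dᵢ (unexposed), nᵢ = n₁ᵢ+n₀ᵢ.
Stratum 1 (2010–2014): n₁ = 2285, n₀ = 1748, n = 4033; a·n₀/n = 1538·1748/4033 = 666.6065; c·n₁/n = 359·2285/4033 = 203.4007
Stratum 2 (2015–2019): n₁ = 3320, n₀ = 1539, n = 4859; a·n₀/n = 2058·1539/4859 = 651.8341; c·n₁/n = 410·3320/4859 = 280.1399
RR_MH = (666.6065 + 651.8341) / (203.4007 + 280.1399) = 1318.4406 / 483.5406 = 2.72664

2.727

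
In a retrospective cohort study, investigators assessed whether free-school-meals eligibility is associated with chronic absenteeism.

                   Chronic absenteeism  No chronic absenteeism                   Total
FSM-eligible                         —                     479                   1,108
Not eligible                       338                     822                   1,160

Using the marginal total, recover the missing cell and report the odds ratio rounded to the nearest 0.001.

3.194

The missing cell is in the exposed row: 1108 − 479 = 629.
So a = 629, b = 479, c = 338, d = 822.
OR = (a·d)/(b·c) = (629 × 822) / (479 × 338) = 517038 / 161902 = 3.19352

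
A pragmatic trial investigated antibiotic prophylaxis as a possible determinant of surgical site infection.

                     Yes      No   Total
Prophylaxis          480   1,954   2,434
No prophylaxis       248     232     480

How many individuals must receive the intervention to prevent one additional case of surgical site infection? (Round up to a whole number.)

4

Risk in treated group = 480/2434 = 0.19721; risk in control = 248/480 = 0.51667.
Absolute risk reduction = 0.51667 − 0.19721 = 0.31946
NNT = 1 / ARR = 1 / 0.31946 = 3.130 → round up → 4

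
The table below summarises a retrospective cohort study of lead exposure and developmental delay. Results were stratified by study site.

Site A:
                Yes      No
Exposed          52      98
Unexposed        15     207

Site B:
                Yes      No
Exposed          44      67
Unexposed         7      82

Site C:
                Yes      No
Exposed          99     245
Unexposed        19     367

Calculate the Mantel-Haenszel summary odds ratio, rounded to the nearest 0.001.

OR_MH = Σ(aᵢdᵢ/nᵢ) / Σ(bᵢcᵢ/nᵢ), where nᵢ is the stratum total.
Stratum 1 (Site A): n = 372; a·d/n = 52·207/372 = 28.9355; b·c/n = 98·15/372 = 3.9516
Stratum 2 (Site B): n = 200; a·d/n = 44·82/200 = 18.0400; b·c/n = 67·7/200 = 2.3450
Stratum 3 (Site C): n = 730; a·d/n = 99·367/730 = 49.7712; b·c/n = 245·19/730 = 6.3767
OR_MH = (28.9355 + 18.0400 + 49.7712) / (3.9516 + 2.3450 + 6.3767) = 96.7467 / 12.6733 = 7.63389

7.634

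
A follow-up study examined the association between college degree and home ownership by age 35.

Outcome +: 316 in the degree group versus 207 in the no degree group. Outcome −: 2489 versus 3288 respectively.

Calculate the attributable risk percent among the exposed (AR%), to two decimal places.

From the description: a = 316, b = 2489, c = 207, d = 3288.
Risk in exposed = 316/2805 = 0.11266; risk in unexposed = 207/3495 = 0.05923.
RR = 0.11266/0.05923 = 1.90209
AR% = (RR − 1)/RR × 100 = (1.90209 − 1)/1.90209 × 100 = 47.4263%

47.43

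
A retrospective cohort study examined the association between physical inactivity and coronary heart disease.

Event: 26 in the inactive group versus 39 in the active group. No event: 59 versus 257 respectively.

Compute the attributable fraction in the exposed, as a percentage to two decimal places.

56.93

From the description: a = 26, b = 59, c = 39, d = 257.
Risk in exposed = 26/85 = 0.30588; risk in unexposed = 39/296 = 0.13176.
RR = 0.30588/0.13176 = 2.32157
AR% = (RR − 1)/RR × 100 = (2.32157 − 1)/2.32157 × 100 = 56.9257%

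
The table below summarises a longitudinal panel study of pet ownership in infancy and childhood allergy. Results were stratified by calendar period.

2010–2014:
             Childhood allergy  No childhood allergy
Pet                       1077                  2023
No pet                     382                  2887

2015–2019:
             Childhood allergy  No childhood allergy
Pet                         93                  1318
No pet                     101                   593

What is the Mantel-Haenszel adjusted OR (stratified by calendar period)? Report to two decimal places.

2.79

OR_MH = Σ(aᵢdᵢ/nᵢ) / Σ(bᵢcᵢ/nᵢ), where nᵢ is the stratum total.
Stratum 1 (2010–2014): n = 6369; a·d/n = 1077·2887/6369 = 488.1927; b·c/n = 2023·382/6369 = 121.3355
Stratum 2 (2015–2019): n = 2105; a·d/n = 93·593/2105 = 26.1990; b·c/n = 1318·101/2105 = 63.2390
OR_MH = (488.1927 + 26.1990) / (121.3355 + 63.2390) = 514.3917 / 184.5745 = 2.78691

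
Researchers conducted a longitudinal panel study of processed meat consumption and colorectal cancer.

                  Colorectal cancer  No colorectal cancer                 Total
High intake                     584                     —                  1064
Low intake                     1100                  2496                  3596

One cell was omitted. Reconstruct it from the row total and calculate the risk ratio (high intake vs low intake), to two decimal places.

The missing cell is in the exposed row: 1064 − 584 = 480.
So a = 584, b = 480, c = 1100, d = 2496.
RR = [a/(a+b)] / [c/(c+d)] = (584/1064) / (1100/3596) = 0.54887/0.30590 = 1.79431

1.79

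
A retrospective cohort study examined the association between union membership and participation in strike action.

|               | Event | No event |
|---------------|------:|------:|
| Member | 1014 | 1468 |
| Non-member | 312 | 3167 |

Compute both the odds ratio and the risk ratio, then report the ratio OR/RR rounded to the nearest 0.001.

Cells: a = 1014, b = 1468, c = 312, d = 3167.
OR = (1014·3167)/(1468·312) = 3211338/458016 = 7.01141
Risk in exposed = 1014/2482 = 0.40854; risk in unexposed = 312/3479 = 0.08968; RR = 4.55550
OR/RR = 7.01141 / 4.55550 = 1.53911
The outcome is not rare, so the OR lies further from 1 than the RR.

1.539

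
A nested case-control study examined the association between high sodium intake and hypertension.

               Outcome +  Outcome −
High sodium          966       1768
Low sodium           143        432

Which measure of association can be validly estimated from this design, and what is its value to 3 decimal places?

1.651

Cells: a = 966, b = 1768, c = 143, d = 432.
This is a nested case-control study: participants were sampled on outcome status, so risks in the source population cannot be estimated directly — relative risk is not valid here. The odds ratio is the appropriate measure.
OR = (a·d)/(b·c) = (966 × 432) / (1768 × 143) = 417312 / 252824 = 1.65060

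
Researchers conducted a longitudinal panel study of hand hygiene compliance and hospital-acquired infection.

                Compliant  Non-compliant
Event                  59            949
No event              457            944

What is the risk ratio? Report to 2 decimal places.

Reading the table with exposure as columns: a = 59 (Compliant, case), b = 457 (Compliant, non-case), c = 949 (Non-compliant, case), d = 944.
Risk in exposed = 59/516 = 0.11434; risk in unexposed = 949/1893 = 0.50132.
RR = 0.11434 / 0.50132 = 0.22808
The risk is 77% lower among the exposed than among the unexposed.

0.23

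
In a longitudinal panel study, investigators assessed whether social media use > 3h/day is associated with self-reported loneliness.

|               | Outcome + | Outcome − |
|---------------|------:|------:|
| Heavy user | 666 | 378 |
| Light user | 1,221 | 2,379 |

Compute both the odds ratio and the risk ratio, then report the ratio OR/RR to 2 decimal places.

Cells: a = 666, b = 378, c = 1221, d = 2379.
OR = (666·2379)/(378·1221) = 1584414/461538 = 3.43290
Risk in exposed = 666/1044 = 0.63793; risk in unexposed = 1221/3600 = 0.33917; RR = 1.88088
OR/RR = 3.43290 / 1.88088 = 1.82516
The outcome is not rare, so the OR lies further from 1 than the RR.

1.83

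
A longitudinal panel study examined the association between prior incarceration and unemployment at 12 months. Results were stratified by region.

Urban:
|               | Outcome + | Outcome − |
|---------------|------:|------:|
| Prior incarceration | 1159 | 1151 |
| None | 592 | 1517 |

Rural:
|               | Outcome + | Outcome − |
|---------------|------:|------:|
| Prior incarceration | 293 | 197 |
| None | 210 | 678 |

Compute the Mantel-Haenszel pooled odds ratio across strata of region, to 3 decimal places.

2.942

OR_MH = Σ(aᵢdᵢ/nᵢ) / Σ(bᵢcᵢ/nᵢ), where nᵢ is the stratum total.
Stratum 1 (Urban): n = 4419; a·d/n = 1159·1517/4419 = 397.8735; b·c/n = 1151·592/4419 = 154.1960
Stratum 2 (Rural): n = 1378; a·d/n = 293·678/1378 = 144.1611; b·c/n = 197·210/1378 = 30.0218
OR_MH = (397.8735 + 144.1611) / (154.1960 + 30.0218) = 542.0346 / 184.2177 = 2.94236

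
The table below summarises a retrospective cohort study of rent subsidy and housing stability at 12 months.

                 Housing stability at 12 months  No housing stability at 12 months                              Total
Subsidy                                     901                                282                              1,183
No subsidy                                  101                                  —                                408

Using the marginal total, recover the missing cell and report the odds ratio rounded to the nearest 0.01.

The missing cell is in the unexposed row: 408 − 101 = 307.
So a = 901, b = 282, c = 101, d = 307.
OR = (a·d)/(b·c) = (901 × 307) / (282 × 101) = 276607 / 28482 = 9.71164

9.71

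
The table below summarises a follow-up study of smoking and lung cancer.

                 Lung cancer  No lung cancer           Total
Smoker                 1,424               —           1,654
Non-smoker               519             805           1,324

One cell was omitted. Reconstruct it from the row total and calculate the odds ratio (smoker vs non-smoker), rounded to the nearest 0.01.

9.60

The missing cell is in the exposed row: 1654 − 1424 = 230.
So a = 1424, b = 230, c = 519, d = 805.
OR = (a·d)/(b·c) = (1424 × 805) / (230 × 519) = 1146320 / 119370 = 9.60308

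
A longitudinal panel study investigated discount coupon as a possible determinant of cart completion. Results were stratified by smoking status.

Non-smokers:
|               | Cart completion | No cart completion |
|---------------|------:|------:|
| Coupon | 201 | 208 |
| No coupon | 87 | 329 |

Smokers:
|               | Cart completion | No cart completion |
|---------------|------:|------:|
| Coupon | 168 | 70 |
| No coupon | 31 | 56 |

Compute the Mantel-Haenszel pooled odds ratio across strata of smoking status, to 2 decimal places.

OR_MH = Σ(aᵢdᵢ/nᵢ) / Σ(bᵢcᵢ/nᵢ), where nᵢ is the stratum total.
Stratum 1 (Non-smokers): n = 825; a·d/n = 201·329/825 = 80.1564; b·c/n = 208·87/825 = 21.9345
Stratum 2 (Smokers): n = 325; a·d/n = 168·56/325 = 28.9477; b·c/n = 70·31/325 = 6.6769
OR_MH = (80.1564 + 28.9477) / (21.9345 + 6.6769) = 109.1041 / 28.6115 = 3.81330

3.81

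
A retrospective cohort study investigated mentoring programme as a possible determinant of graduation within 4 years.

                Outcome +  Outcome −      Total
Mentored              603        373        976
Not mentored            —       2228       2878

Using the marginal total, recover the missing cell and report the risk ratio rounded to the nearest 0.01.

The missing cell is in the unexposed row: 2878 − 2228 = 650.
So a = 603, b = 373, c = 650, d = 2228.
RR = [a/(a+b)] / [c/(c+d)] = (603/976) / (650/2878) = 0.61783/0.22585 = 2.73555

2.74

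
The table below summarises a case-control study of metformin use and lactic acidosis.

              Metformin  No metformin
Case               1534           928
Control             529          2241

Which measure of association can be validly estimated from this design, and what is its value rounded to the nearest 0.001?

7.003

Reading the table with exposure as columns: a = 1534 (Metformin, case), b = 529 (Metformin, non-case), c = 928 (No metformin, case), d = 2241.
This is a case-control study: participants were sampled on outcome status, so risks in the source population cannot be estimated directly — relative risk is not valid here. The odds ratio is the appropriate measure.
OR = (a·d)/(b·c) = (1534 × 2241) / (529 × 928) = 3437694 / 490912 = 7.00267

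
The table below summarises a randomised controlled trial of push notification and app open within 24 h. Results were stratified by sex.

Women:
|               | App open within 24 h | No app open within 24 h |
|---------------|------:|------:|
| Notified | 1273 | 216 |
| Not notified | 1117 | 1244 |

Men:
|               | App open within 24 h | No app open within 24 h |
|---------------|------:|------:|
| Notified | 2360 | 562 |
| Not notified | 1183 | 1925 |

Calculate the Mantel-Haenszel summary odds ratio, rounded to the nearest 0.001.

6.735

OR_MH = Σ(aᵢdᵢ/nᵢ) / Σ(bᵢcᵢ/nᵢ), where nᵢ is the stratum total.
Stratum 1 (Women): n = 3850; a·d/n = 1273·1244/3850 = 411.3278; b·c/n = 216·1117/3850 = 62.6681
Stratum 2 (Men): n = 6030; a·d/n = 2360·1925/6030 = 753.3997; b·c/n = 562·1183/6030 = 110.2564
OR_MH = (411.3278 + 753.3997) / (62.6681 + 110.2564) = 1164.7275 / 172.9244 = 6.73547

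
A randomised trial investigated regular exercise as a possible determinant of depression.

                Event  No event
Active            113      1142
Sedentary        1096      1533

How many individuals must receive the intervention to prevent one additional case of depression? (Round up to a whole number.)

Risk in treated group = 113/1255 = 0.09004; risk in control = 1096/2629 = 0.41689.
Absolute risk reduction = 0.41689 − 0.09004 = 0.32685
NNT = 1 / ARR = 1 / 0.32685 = 3.060 → round up → 4

4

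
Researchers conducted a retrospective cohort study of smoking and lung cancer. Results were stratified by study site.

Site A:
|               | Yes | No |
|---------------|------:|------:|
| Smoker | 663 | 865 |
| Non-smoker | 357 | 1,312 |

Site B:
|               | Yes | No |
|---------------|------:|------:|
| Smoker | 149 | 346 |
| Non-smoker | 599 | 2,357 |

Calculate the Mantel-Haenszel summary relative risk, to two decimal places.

RR_MH = Σ(aᵢ·n₀ᵢ/nᵢ) / Σ(cᵢ·n₁ᵢ/nᵢ), with n₁ᵢ = aᵢ+bᵢ (exposed), n₀ᵢ = cᵢ+dᵢ (unexposed), nᵢ = n₁ᵢ+n₀ᵢ.
Stratum 1 (Site A): n₁ = 1528, n₀ = 1669, n = 3197; a·n₀/n = 663·1669/3197 = 346.1204; c·n₁/n = 357·1528/3197 = 170.6275
Stratum 2 (Site B): n₁ = 495, n₀ = 2956, n = 3451; a·n₀/n = 149·2956/3451 = 127.6279; c·n₁/n = 599·495/3451 = 85.9186
RR_MH = (346.1204 + 127.6279) / (170.6275 + 85.9186) = 473.7484 / 256.5460 = 1.84664

1.85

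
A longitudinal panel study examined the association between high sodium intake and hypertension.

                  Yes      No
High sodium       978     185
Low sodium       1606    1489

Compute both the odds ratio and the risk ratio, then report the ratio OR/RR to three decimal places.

3.024

Cells: a = 978, b = 185, c = 1606, d = 1489.
OR = (978·1489)/(185·1606) = 1456242/297110 = 4.90136
Risk in exposed = 978/1163 = 0.84093; risk in unexposed = 1606/3095 = 0.51890; RR = 1.62059
OR/RR = 4.90136 / 1.62059 = 3.02442
The outcome is not rare, so the OR lies further from 1 than the RR.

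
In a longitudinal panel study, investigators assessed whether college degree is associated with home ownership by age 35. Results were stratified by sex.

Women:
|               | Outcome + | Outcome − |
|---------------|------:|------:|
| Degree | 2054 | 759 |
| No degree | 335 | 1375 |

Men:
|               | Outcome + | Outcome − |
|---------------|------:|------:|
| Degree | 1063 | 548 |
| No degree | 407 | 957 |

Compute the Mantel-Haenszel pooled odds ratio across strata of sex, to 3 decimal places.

7.366

OR_MH = Σ(aᵢdᵢ/nᵢ) / Σ(bᵢcᵢ/nᵢ), where nᵢ is the stratum total.
Stratum 1 (Women): n = 4523; a·d/n = 2054·1375/4523 = 624.4196; b·c/n = 759·335/4523 = 56.2160
Stratum 2 (Men): n = 2975; a·d/n = 1063·957/2975 = 341.9466; b·c/n = 548·407/2975 = 74.9701
OR_MH = (624.4196 + 341.9466) / (56.2160 + 74.9701) = 966.3662 / 131.1861 = 7.36638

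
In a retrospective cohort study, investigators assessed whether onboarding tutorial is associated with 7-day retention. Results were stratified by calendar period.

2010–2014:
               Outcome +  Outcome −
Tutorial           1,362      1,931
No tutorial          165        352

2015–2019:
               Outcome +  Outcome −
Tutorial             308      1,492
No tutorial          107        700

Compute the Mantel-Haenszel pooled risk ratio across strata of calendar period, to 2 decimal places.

1.29

RR_MH = Σ(aᵢ·n₀ᵢ/nᵢ) / Σ(cᵢ·n₁ᵢ/nᵢ), with n₁ᵢ = aᵢ+bᵢ (exposed), n₀ᵢ = cᵢ+dᵢ (unexposed), nᵢ = n₁ᵢ+n₀ᵢ.
Stratum 1 (2010–2014): n₁ = 3293, n₀ = 517, n = 3810; a·n₀/n = 1362·517/3810 = 184.8173; c·n₁/n = 165·3293/3810 = 142.6102
Stratum 2 (2015–2019): n₁ = 1800, n₀ = 807, n = 2607; a·n₀/n = 308·807/2607 = 95.3418; c·n₁/n = 107·1800/2607 = 73.8780
RR_MH = (184.8173 + 95.3418) / (142.6102 + 73.8780) = 280.1591 / 216.4883 = 1.29411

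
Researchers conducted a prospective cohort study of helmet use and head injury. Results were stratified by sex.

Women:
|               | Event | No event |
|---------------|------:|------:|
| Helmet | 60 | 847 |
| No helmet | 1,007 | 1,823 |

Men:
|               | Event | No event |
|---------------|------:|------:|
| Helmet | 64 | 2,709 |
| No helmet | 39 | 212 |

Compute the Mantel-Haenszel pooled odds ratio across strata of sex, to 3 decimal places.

OR_MH = Σ(aᵢdᵢ/nᵢ) / Σ(bᵢcᵢ/nᵢ), where nᵢ is the stratum total.
Stratum 1 (Women): n = 3737; a·d/n = 60·1823/3737 = 29.2695; b·c/n = 847·1007/3737 = 228.2390
Stratum 2 (Men): n = 3024; a·d/n = 64·212/3024 = 4.4868; b·c/n = 2709·39/3024 = 34.9375
OR_MH = (29.2695 + 4.4868) / (228.2390 + 34.9375) = 33.7562 / 263.1765 = 0.12826

0.128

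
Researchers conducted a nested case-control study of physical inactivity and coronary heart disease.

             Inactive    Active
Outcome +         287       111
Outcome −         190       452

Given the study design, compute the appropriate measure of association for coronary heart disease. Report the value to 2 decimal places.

6.15

Reading the table with exposure as columns: a = 287 (Inactive, case), b = 190 (Inactive, non-case), c = 111 (Active, case), d = 452.
This is a nested case-control study: participants were sampled on outcome status, so risks in the source population cannot be estimated directly — relative risk is not valid here. The odds ratio is the appropriate measure.
OR = (a·d)/(b·c) = (287 × 452) / (190 × 111) = 129724 / 21090 = 6.15097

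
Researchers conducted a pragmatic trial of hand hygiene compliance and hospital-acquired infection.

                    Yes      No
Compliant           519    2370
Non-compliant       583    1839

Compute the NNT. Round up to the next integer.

Risk in treated group = 519/2889 = 0.17965; risk in control = 583/2422 = 0.24071.
Absolute risk reduction = 0.24071 − 0.17965 = 0.06106
NNT = 1 / ARR = 1 / 0.06106 = 16.376 → round up → 17

17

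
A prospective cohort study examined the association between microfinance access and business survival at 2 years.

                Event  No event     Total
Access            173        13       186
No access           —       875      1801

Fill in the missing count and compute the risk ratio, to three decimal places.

1.809

The missing cell is in the unexposed row: 1801 − 875 = 926.
So a = 173, b = 13, c = 926, d = 875.
RR = [a/(a+b)] / [c/(c+d)] = (173/186) / (926/1801) = 0.93011/0.51416 = 1.80899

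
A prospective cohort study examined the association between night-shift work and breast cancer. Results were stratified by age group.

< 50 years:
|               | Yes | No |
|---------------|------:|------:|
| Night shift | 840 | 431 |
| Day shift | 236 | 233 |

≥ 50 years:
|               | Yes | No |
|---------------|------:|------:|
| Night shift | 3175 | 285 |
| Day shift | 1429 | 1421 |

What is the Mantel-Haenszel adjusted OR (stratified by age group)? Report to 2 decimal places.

OR_MH = Σ(aᵢdᵢ/nᵢ) / Σ(bᵢcᵢ/nᵢ), where nᵢ is the stratum total.
Stratum 1 (< 50 years): n = 1740; a·d/n = 840·233/1740 = 112.4828; b·c/n = 431·236/1740 = 58.4575
Stratum 2 (≥ 50 years): n = 6310; a·d/n = 3175·1421/6310 = 715.0040; b·c/n = 285·1429/6310 = 64.5428
OR_MH = (112.4828 + 715.0040) / (58.4575 + 64.5428) = 827.4867 / 123.0003 = 6.72752

6.73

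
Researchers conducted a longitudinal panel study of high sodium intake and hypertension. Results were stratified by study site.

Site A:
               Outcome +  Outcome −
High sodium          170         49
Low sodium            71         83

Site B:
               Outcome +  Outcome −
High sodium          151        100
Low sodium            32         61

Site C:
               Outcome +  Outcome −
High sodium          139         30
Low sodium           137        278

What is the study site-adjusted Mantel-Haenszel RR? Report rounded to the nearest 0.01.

2.00

RR_MH = Σ(aᵢ·n₀ᵢ/nᵢ) / Σ(cᵢ·n₁ᵢ/nᵢ), with n₁ᵢ = aᵢ+bᵢ (exposed), n₀ᵢ = cᵢ+dᵢ (unexposed), nᵢ = n₁ᵢ+n₀ᵢ.
Stratum 1 (Site A): n₁ = 219, n₀ = 154, n = 373; a·n₀/n = 170·154/373 = 70.1877; c·n₁/n = 71·219/373 = 41.6863
Stratum 2 (Site B): n₁ = 251, n₀ = 93, n = 344; a·n₀/n = 151·93/344 = 40.8227; c·n₁/n = 32·251/344 = 23.3488
Stratum 3 (Site C): n₁ = 169, n₀ = 415, n = 584; a·n₀/n = 139·415/584 = 98.7757; c·n₁/n = 137·169/584 = 39.6455
RR_MH = (70.1877 + 40.8227 + 98.7757) / (41.6863 + 23.3488 + 39.6455) = 209.7860 / 104.6807 = 2.00406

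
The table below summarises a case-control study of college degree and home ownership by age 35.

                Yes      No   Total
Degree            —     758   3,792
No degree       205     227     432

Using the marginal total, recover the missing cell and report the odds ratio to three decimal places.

4.432

The missing cell is in the exposed row: 3792 − 758 = 3034.
So a = 3034, b = 758, c = 205, d = 227.
OR = (a·d)/(b·c) = (3034 × 227) / (758 × 205) = 688718 / 155390 = 4.43219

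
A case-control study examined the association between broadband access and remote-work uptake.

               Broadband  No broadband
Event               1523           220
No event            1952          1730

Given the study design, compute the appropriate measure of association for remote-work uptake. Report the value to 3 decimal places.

6.135

Reading the table with exposure as columns: a = 1523 (Broadband, case), b = 1952 (Broadband, non-case), c = 220 (No broadband, case), d = 1730.
This is a case-control study: participants were sampled on outcome status, so risks in the source population cannot be estimated directly — relative risk is not valid here. The odds ratio is the appropriate measure.
OR = (a·d)/(b·c) = (1523 × 1730) / (1952 × 220) = 2634790 / 429440 = 6.13541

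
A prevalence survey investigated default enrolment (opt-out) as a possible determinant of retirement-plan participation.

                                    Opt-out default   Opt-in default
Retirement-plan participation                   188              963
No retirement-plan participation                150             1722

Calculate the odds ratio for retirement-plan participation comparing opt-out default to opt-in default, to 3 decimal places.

Reading the table with exposure as columns: a = 188 (Opt-out default, case), b = 150 (Opt-out default, non-case), c = 963 (Opt-in default, case), d = 1722.
OR = (a·d)/(b·c) = (188 × 1722) / (150 × 963) = 323736 / 144450 = 2.24116
The odds of retirement-plan participation are about 2.24 times as high in the opt-out default group.

2.241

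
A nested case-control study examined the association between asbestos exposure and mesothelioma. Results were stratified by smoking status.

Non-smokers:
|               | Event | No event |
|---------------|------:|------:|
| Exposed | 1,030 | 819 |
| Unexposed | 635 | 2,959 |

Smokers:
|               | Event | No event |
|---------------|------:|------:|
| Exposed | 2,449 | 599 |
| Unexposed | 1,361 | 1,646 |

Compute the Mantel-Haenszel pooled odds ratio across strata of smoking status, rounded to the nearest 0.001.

OR_MH = Σ(aᵢdᵢ/nᵢ) / Σ(bᵢcᵢ/nᵢ), where nᵢ is the stratum total.
Stratum 1 (Non-smokers): n = 5443; a·d/n = 1030·2959/5443 = 559.9430; b·c/n = 819·635/5443 = 95.5475
Stratum 2 (Smokers): n = 6055; a·d/n = 2449·1646/6055 = 665.7397; b·c/n = 599·1361/6055 = 134.6390
OR_MH = (559.9430 + 665.7397) / (95.5475 + 134.6390) = 1225.6828 / 230.1865 = 5.32474

5.325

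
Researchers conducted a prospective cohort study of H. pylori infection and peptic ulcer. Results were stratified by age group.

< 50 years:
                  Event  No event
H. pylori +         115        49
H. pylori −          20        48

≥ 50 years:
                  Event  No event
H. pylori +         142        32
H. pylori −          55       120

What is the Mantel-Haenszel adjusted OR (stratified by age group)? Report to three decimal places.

OR_MH = Σ(aᵢdᵢ/nᵢ) / Σ(bᵢcᵢ/nᵢ), where nᵢ is the stratum total.
Stratum 1 (< 50 years): n = 232; a·d/n = 115·48/232 = 23.7931; b·c/n = 49·20/232 = 4.2241
Stratum 2 (≥ 50 years): n = 349; a·d/n = 142·120/349 = 48.8252; b·c/n = 32·55/349 = 5.0430
OR_MH = (23.7931 + 48.8252) / (4.2241 + 5.0430) = 72.6183 / 9.2671 = 7.83613

7.836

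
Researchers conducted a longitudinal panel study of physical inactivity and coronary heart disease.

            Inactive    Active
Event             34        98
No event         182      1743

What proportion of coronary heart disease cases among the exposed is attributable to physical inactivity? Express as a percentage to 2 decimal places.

Reading the table with exposure as columns: a = 34 (Inactive, case), b = 182 (Inactive, non-case), c = 98 (Active, case), d = 1743.
Risk in exposed = 34/216 = 0.15741; risk in unexposed = 98/1841 = 0.05323.
RR = 0.15741/0.05323 = 2.95701
AR% = (RR − 1)/RR × 100 = (2.95701 − 1)/2.95701 × 100 = 66.1821%

66.18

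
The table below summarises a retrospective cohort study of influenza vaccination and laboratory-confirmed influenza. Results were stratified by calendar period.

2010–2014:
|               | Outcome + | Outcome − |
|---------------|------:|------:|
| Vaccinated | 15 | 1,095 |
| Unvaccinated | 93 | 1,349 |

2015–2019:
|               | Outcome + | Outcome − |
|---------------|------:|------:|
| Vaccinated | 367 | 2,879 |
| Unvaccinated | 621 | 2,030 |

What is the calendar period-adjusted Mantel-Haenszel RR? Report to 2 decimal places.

0.45

RR_MH = Σ(aᵢ·n₀ᵢ/nᵢ) / Σ(cᵢ·n₁ᵢ/nᵢ), with n₁ᵢ = aᵢ+bᵢ (exposed), n₀ᵢ = cᵢ+dᵢ (unexposed), nᵢ = n₁ᵢ+n₀ᵢ.
Stratum 1 (2010–2014): n₁ = 1110, n₀ = 1442, n = 2552; a·n₀/n = 15·1442/2552 = 8.4757; c·n₁/n = 93·1110/2552 = 40.4506
Stratum 2 (2015–2019): n₁ = 3246, n₀ = 2651, n = 5897; a·n₀/n = 367·2651/5897 = 164.9851; c·n₁/n = 621·3246/5897 = 341.8291
RR_MH = (8.4757 + 164.9851) / (40.4506 + 341.8291) = 173.4608 / 382.2797 = 0.45375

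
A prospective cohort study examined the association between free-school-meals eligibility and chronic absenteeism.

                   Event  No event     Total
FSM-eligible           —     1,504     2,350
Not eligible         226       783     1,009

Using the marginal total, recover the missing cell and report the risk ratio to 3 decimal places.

The missing cell is in the exposed row: 2350 − 1504 = 846.
So a = 846, b = 1504, c = 226, d = 783.
RR = [a/(a+b)] / [c/(c+d)] = (846/2350) / (226/1009) = 0.36000/0.22398 = 1.60726

1.607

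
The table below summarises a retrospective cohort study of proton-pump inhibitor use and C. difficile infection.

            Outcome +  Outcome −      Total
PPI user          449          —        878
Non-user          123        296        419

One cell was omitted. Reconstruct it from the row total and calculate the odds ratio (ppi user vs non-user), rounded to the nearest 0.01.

2.52

The missing cell is in the exposed row: 878 − 449 = 429.
So a = 449, b = 429, c = 123, d = 296.
OR = (a·d)/(b·c) = (449 × 296) / (429 × 123) = 132904 / 52767 = 2.51870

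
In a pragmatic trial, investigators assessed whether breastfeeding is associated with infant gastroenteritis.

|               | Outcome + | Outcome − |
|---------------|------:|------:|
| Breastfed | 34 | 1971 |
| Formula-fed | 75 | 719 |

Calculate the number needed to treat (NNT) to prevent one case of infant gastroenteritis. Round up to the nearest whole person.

Risk in treated group = 34/2005 = 0.01696; risk in control = 75/794 = 0.09446.
Absolute risk reduction = 0.09446 − 0.01696 = 0.07750
NNT = 1 / ARR = 1 / 0.07750 = 12.903 → round up → 13

13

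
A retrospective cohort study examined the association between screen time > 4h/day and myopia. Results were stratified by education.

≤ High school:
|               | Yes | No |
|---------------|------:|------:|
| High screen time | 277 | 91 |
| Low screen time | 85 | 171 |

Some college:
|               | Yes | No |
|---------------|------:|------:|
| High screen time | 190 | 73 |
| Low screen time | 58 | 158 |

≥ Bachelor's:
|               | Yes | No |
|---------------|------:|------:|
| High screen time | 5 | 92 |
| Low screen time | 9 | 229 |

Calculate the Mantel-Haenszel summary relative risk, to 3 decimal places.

RR_MH = Σ(aᵢ·n₀ᵢ/nᵢ) / Σ(cᵢ·n₁ᵢ/nᵢ), with n₁ᵢ = aᵢ+bᵢ (exposed), n₀ᵢ = cᵢ+dᵢ (unexposed), nᵢ = n₁ᵢ+n₀ᵢ.
Stratum 1 (≤ High school): n₁ = 368, n₀ = 256, n = 624; a·n₀/n = 277·256/624 = 113.6410; c·n₁/n = 85·368/624 = 50.1282
Stratum 2 (Some college): n₁ = 263, n₀ = 216, n = 479; a·n₀/n = 190·216/479 = 85.6785; c·n₁/n = 58·263/479 = 31.8455
Stratum 3 (≥ Bachelor's): n₁ = 97, n₀ = 238, n = 335; a·n₀/n = 5·238/335 = 3.5522; c·n₁/n = 9·97/335 = 2.6060
RR_MH = (113.6410 + 85.6785 + 3.5522) / (50.1282 + 31.8455 + 2.6060) = 202.8718 / 84.5797 = 2.39859

2.399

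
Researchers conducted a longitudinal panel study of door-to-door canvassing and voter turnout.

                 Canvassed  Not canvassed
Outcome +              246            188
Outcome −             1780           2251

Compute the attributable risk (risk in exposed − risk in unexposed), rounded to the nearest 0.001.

0.044

Reading the table with exposure as columns: a = 246 (Canvassed, case), b = 1780 (Canvassed, non-case), c = 188 (Not canvassed, case), d = 2251.
Risk in exposed = 246/2026 = 0.121422; risk in unexposed = 188/2439 = 0.077081.
Risk difference = 0.121422 − 0.077081 = 0.044341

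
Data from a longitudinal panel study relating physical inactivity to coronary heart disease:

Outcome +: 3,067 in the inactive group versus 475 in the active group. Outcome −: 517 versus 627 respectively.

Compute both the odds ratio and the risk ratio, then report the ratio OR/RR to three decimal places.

From the description: a = 3067, b = 517, c = 475, d = 627.
OR = (3067·627)/(517·475) = 1923009/245575 = 7.83064
Risk in exposed = 3067/3584 = 0.85575; risk in unexposed = 475/1102 = 0.43103; RR = 1.98533
OR/RR = 7.83064 / 1.98533 = 3.94424
The outcome is not rare, so the OR lies further from 1 than the RR.

3.944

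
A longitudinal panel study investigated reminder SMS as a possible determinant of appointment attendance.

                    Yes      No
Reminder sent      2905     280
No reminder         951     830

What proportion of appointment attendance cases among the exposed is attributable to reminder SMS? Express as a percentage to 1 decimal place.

41.5

Cells: a = 2905, b = 280, c = 951, d = 830.
Risk in exposed = 2905/3185 = 0.91209; risk in unexposed = 951/1781 = 0.53397.
RR = 0.91209/0.53397 = 1.70813
AR% = (RR − 1)/RR × 100 = (1.70813 − 1)/1.70813 × 100 = 41.4563%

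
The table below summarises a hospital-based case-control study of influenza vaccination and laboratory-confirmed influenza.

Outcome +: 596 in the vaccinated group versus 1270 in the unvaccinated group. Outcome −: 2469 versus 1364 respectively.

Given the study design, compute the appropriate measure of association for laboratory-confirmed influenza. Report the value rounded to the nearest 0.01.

0.26

From the description: a = 596, b = 2469, c = 1270, d = 1364.
This is a hospital-based case-control study: participants were sampled on outcome status, so risks in the source population cannot be estimated directly — relative risk is not valid here. The odds ratio is the appropriate measure.
OR = (a·d)/(b·c) = (596 × 1364) / (2469 × 1270) = 812944 / 3135630 = 0.25926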